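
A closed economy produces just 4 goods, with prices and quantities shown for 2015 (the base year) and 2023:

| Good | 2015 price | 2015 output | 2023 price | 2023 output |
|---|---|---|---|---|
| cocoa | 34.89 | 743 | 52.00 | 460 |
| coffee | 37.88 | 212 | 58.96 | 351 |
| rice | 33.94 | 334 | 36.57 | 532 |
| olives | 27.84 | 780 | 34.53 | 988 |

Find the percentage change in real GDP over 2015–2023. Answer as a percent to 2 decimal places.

Real GDP 2015 = Nominal GDP 2015 = 34.89·743 + 37.88·212 + 33.94·334 + 27.84·780 = 67004.99.
Real GDP 2023 (at 2015 prices) = 34.89·460 + 37.88·351 + 33.94·532 + 27.84·988 = 74907.28.
Real growth = 74907.28/67004.99 − 1 = 0.1179.

11.79%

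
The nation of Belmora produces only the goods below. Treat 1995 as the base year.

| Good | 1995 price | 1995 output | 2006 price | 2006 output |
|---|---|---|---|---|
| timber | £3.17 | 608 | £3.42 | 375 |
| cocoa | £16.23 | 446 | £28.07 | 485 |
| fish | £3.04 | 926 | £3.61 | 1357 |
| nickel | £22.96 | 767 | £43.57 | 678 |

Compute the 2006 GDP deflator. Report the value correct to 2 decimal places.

Nominal GDP 2006 = 3.42·375 + 28.07·485 + 3.61·1357 + 43.57·678 = 49335.68.
Real GDP 2006 (at 1995 prices) = 3.17·375 + 16.23·485 + 3.04·1357 + 22.96·678 = 28752.46.
Deflator = Nominal/Real × 100 = 49335.68/28752.46 × 100 = 171.588.

171.59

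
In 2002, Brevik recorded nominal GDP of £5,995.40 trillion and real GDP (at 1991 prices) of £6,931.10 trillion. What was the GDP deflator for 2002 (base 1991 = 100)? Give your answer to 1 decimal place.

86.5

GDP deflator = (Nominal / Real) × 100 = 5995.40 / 6931.10 × 100 = 86.50.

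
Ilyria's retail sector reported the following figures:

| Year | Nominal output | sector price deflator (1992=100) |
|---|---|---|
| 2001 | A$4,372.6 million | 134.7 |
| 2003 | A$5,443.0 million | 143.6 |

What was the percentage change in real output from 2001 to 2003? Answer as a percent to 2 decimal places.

Deflate each year: 2001 → 4372.6/1.347 = 3246.18; 2003 → 5443.0/1.436 = 3790.39.
So real output changed by 3790.39/3246.18 − 1 = 0.1676, i.e. 16.76%.

16.76%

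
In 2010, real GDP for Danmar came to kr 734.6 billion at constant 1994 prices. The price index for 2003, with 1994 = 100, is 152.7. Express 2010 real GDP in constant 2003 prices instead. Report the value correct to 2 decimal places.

Real GDP in 2003 prices = Real GDP in 1994 prices × (P_2003/P_1994) = 734.6 × 1.527 = 1121.73.

kr 1,121.73 billion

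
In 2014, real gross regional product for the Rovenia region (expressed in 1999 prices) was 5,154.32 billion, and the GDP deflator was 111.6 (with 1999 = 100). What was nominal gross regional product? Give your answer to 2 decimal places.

5,752.22 billion

Nominal gross regional product = Real × (GDP deflator/100) = 5154.32 × 1.116 = 5752.22.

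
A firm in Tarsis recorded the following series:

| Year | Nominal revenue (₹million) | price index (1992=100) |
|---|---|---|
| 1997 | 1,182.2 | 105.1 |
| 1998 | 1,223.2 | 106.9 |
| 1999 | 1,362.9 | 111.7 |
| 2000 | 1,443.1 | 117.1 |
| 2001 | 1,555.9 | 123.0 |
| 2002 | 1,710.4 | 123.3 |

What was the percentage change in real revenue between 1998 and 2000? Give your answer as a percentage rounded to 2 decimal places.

Real revenue 1998 = 1223.2/1.069 = 1144.25.
Real revenue 2000 = 1443.1/1.171 = 1232.37.
Change = 1232.37/1144.25 − 1 = 0.0770.

7.70%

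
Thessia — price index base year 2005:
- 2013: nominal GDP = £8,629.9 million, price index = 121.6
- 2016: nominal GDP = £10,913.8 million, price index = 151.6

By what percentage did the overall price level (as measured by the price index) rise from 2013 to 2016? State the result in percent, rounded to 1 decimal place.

24.7%

Price-level change = 151.6 / 121.6 − 1 = 0.2467.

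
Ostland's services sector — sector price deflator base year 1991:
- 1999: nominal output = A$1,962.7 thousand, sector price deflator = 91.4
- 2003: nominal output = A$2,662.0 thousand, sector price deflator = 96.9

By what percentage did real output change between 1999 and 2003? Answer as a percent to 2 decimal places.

Real output 1999 = 1962.7 / 0.914 = 2147.37.
Real output 2003 = 2662.0 / 0.969 = 2747.16.
Real growth = 2747.16 / 2147.37 − 1 = 0.2793.

27.93%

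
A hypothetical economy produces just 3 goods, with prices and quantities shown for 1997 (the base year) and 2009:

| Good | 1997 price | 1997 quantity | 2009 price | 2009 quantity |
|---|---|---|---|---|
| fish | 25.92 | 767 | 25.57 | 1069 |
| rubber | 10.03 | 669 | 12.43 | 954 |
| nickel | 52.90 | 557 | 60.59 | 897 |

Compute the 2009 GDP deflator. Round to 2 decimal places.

Nominal GDP 2009 = 25.57·1069 + 12.43·954 + 60.59·897 = 93541.78.
Real GDP 2009 (at 1997 prices) = 25.92·1069 + 10.03·954 + 52.90·897 = 84728.40.
Deflator = Nominal/Real × 100 = 93541.78/84728.40 × 100 = 110.402.

110.40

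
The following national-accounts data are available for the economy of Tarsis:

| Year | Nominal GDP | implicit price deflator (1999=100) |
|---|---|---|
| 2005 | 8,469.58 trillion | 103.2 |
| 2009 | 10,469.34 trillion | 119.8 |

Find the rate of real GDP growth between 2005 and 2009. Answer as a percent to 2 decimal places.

6.48%

Deflate each year: 2005 → 8469.58/1.032 = 8206.96; 2009 → 10469.34/1.198 = 8739.02.
So real GDP changed by 8739.02/8206.96 − 1 = 0.0648, i.e. 6.48%.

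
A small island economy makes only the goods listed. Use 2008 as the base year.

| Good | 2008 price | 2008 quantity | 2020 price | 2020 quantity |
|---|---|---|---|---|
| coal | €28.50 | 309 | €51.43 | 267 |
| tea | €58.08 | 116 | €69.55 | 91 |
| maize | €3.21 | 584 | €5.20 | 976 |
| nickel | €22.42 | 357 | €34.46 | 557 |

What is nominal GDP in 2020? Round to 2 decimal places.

Nominal GDP 2020 = Σ (p_2020 × q_2020) = 51.43·267 + 69.55·91 + 5.20·976 + 34.46·557 = 44330.28.

€44330.28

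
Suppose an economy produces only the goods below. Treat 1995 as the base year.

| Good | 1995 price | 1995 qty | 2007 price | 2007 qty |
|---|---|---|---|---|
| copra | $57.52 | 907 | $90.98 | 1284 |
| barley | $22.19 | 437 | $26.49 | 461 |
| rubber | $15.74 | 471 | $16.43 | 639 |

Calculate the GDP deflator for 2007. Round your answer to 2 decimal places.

Nominal GDP 2007 = 90.98·1284 + 26.49·461 + 16.43·639 = 139528.98.
Real GDP 2007 (at 1995 prices) = 57.52·1284 + 22.19·461 + 15.74·639 = 94143.13.
Deflator = Nominal/Real × 100 = 139528.98/94143.13 × 100 = 148.209.

148.21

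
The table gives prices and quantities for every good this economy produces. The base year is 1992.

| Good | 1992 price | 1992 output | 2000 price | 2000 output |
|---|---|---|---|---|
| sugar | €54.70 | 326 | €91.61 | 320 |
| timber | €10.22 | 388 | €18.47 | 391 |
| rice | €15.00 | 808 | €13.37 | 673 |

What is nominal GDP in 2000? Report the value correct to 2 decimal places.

€45534.98

Nominal GDP 2000 = Σ (p_2000 × q_2000) = 91.61·320 + 18.47·391 + 13.37·673 = 45534.98.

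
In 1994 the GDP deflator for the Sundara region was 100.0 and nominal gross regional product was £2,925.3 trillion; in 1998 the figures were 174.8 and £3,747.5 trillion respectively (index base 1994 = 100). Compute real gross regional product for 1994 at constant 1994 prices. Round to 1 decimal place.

Real gross regional product = Nominal / (GDP deflator/100) = 2925.3 / 1.000 = 2925.30.

£2,925.3 trillion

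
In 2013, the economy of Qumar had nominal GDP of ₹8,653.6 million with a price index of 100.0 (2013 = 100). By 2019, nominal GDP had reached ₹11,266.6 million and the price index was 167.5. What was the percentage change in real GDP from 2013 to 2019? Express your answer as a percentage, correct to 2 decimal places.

Deflate each year: 2013 → 8653.6/1.000 = 8653.60; 2019 → 11266.6/1.675 = 6726.33.
So real GDP changed by 6726.33/8653.60 − 1 = -0.2227, i.e. -22.27%.

-22.27%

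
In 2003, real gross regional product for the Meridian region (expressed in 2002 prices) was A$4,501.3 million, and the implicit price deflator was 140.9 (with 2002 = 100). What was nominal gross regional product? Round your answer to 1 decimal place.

Nominal gross regional product = Real × (implicit price deflator/100) = 4501.3 × 1.409 = 6342.33.

A$6,342.3 million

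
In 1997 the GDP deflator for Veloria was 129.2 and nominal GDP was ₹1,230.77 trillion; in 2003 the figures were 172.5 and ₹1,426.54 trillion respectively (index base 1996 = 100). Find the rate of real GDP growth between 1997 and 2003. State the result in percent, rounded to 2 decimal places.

-13.19%

Real GDP 1997 = 1230.77 / 1.292 = 952.61.
Real GDP 2003 = 1426.54 / 1.725 = 826.98.
Real growth = 826.98 / 952.61 − 1 = -0.1319.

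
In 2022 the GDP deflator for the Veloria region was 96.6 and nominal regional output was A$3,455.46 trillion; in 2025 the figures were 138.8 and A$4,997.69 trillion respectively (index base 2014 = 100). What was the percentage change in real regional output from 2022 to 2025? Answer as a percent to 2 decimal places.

Real regional output 2022 = 3455.46 / 0.966 = 3577.08.
Real regional output 2025 = 4997.69 / 1.388 = 3600.64.
Real growth = 3600.64 / 3577.08 − 1 = 0.0066.

0.66%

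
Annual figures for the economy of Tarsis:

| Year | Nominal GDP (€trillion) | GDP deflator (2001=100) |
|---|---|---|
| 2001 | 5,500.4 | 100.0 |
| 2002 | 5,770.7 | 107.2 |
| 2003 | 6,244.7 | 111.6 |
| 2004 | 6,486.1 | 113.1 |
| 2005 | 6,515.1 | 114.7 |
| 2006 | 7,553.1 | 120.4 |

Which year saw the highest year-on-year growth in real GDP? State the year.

2006

2002: real = 5770.7/1.072 = 5383.12; growth vs 2001 (5500.40) = -2.13%.
2003: real = 6244.7/1.116 = 5595.61; growth vs 2002 (5383.12) = 3.95%.
2004: real = 6486.1/1.131 = 5734.84; growth vs 2003 (5595.61) = 2.49%.
2005: real = 6515.1/1.147 = 5680.12; growth vs 2004 (5734.84) = -0.95%.
2006: real = 7553.1/1.204 = 6273.34; growth vs 2005 (5680.12) = 10.44%.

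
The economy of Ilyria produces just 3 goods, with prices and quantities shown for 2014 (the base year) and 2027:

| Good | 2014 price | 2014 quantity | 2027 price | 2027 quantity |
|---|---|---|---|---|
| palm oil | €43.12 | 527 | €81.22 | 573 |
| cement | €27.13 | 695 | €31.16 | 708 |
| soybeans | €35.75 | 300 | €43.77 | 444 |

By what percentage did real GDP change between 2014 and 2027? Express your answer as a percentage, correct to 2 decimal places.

14.31%

Real GDP 2014 = Nominal GDP 2014 = 43.12·527 + 27.13·695 + 35.75·300 = 52304.59.
Real GDP 2027 (at 2014 prices) = 43.12·573 + 27.13·708 + 35.75·444 = 59788.80.
Real growth = 59788.80/52304.59 − 1 = 0.1431.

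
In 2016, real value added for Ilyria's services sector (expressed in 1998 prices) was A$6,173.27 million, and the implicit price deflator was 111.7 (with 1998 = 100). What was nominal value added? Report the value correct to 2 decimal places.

Nominal value added = Real × (implicit price deflator/100) = 6173.27 × 1.117 = 6895.54.

A$6,895.54 million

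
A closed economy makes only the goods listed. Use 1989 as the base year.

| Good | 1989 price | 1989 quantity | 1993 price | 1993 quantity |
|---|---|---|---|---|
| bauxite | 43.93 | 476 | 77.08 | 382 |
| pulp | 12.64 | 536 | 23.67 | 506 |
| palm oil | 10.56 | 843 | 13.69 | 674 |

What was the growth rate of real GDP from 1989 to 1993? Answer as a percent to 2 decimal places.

Real GDP 1989 = Nominal GDP 1989 = 43.93·476 + 12.64·536 + 10.56·843 = 36587.80.
Real GDP 1993 (at 1989 prices) = 43.93·382 + 12.64·506 + 10.56·674 = 30294.54.
Real growth = 30294.54/36587.80 − 1 = -0.1720.

-17.20%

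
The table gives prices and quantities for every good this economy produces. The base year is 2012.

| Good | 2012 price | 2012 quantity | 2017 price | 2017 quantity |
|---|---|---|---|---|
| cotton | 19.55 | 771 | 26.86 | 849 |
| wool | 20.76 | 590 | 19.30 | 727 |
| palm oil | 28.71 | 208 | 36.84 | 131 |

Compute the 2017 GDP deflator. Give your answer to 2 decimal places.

117.52

Nominal GDP 2017 = 26.86·849 + 19.30·727 + 36.84·131 = 41661.28.
Real GDP 2017 (at 2012 prices) = 19.55·849 + 20.76·727 + 28.71·131 = 35451.48.
Deflator = Nominal/Real × 100 = 41661.28/35451.48 × 100 = 117.516.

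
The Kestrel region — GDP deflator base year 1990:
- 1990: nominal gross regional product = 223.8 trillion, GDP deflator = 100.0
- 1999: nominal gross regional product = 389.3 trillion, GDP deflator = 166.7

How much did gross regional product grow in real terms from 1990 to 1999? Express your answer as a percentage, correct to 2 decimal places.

4.35%

Deflate each year: 1990 → 223.8/1.000 = 223.80; 1999 → 389.3/1.667 = 233.53.
So real gross regional product changed by 233.53/223.80 − 1 = 0.0435, i.e. 4.35%.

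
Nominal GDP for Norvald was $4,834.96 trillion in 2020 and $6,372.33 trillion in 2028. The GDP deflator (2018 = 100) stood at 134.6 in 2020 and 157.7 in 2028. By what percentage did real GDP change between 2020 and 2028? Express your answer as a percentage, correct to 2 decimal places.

Real GDP 2020 = 4834.96 / 1.346 = 3592.10.
Real GDP 2028 = 6372.33 / 1.577 = 4040.79.
Real growth = 4040.79 / 3592.10 − 1 = 0.1249.

12.49%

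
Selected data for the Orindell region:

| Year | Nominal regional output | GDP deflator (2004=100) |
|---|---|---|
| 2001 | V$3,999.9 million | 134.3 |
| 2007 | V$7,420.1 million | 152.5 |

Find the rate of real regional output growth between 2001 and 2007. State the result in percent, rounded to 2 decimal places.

63.37%

Real regional output 2001 = 3999.9 / 1.343 = 2978.33.
Real regional output 2007 = 7420.1 / 1.525 = 4865.64.
Real growth = 4865.64 / 2978.33 − 1 = 0.6337.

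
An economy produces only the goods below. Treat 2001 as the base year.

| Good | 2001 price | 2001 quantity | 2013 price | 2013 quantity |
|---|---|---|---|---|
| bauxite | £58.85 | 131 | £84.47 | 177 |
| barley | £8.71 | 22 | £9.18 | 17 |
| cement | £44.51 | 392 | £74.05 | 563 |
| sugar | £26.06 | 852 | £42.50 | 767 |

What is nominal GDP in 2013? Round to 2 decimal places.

Nominal GDP 2013 = Σ (p_2013 × q_2013) = 84.47·177 + 9.18·17 + 74.05·563 + 42.50·767 = 89394.90.

£89394.90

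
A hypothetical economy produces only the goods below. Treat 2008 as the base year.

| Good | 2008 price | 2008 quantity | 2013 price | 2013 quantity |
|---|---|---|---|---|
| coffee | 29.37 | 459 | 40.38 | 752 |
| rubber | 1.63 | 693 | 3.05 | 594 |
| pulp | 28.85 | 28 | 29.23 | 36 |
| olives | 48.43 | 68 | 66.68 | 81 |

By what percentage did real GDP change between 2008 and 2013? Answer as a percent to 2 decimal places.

Real GDP 2008 = Nominal GDP 2008 = 29.37·459 + 1.63·693 + 28.85·28 + 48.43·68 = 18711.46.
Real GDP 2013 (at 2008 prices) = 29.37·752 + 1.63·594 + 28.85·36 + 48.43·81 = 28015.89.
Real growth = 28015.89/18711.46 − 1 = 0.4973.

49.73%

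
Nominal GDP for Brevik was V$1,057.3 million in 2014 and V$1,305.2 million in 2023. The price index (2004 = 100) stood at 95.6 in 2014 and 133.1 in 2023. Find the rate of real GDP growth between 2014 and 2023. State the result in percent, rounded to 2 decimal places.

-11.33%

Real GDP 2014 = 1057.3 / 0.956 = 1105.96.
Real GDP 2023 = 1305.2 / 1.331 = 980.62.
Real growth = 980.62 / 1105.96 − 1 = -0.1133.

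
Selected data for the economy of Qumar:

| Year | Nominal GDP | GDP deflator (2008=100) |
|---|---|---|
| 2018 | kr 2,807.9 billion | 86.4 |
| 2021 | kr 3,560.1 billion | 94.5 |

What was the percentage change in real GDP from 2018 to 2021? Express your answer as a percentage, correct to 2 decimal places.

15.92%

Deflate each year: 2018 → 2807.9/0.864 = 3249.88; 2021 → 3560.1/0.945 = 3767.30.
So real GDP changed by 3767.30/3249.88 − 1 = 0.1592, i.e. 15.92%.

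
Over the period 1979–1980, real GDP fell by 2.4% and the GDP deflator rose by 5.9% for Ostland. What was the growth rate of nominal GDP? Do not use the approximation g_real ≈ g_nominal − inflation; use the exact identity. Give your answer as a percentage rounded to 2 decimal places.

(1 + g_nom) = (1 + g_real)(1 + π) = 0.9760 × 1.0590 = 1.03358.

3.36%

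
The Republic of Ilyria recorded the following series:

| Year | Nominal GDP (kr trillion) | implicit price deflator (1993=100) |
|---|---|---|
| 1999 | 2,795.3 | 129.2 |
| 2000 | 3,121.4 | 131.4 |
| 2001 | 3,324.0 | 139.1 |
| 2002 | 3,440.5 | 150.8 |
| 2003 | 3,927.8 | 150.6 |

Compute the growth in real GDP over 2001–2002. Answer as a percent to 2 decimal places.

Real GDP 2001 = 3324.0/1.391 = 2389.65.
Real GDP 2002 = 3440.5/1.508 = 2281.50.
Change = 2281.50/2389.65 − 1 = -0.0453.

-4.53%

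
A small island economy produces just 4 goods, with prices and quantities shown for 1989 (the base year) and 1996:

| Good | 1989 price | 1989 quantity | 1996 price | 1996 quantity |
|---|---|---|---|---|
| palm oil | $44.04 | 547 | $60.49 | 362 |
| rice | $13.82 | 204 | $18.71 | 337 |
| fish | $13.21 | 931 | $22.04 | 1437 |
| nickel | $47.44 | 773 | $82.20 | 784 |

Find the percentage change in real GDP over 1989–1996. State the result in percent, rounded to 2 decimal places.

1.18%

Real GDP 1989 = Nominal GDP 1989 = 44.04·547 + 13.82·204 + 13.21·931 + 47.44·773 = 75878.79.
Real GDP 1996 (at 1989 prices) = 44.04·362 + 13.82·337 + 13.21·1437 + 47.44·784 = 76775.55.
Real growth = 76775.55/75878.79 − 1 = 0.0118.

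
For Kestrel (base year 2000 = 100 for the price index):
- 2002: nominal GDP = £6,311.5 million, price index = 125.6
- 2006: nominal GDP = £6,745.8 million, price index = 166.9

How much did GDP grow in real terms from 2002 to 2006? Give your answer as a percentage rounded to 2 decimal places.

-19.57%

Real GDP 2002 = 6311.5 / 1.256 = 5025.08.
Real GDP 2006 = 6745.8 / 1.669 = 4041.82.
Real growth = 4041.82 / 5025.08 − 1 = -0.1957.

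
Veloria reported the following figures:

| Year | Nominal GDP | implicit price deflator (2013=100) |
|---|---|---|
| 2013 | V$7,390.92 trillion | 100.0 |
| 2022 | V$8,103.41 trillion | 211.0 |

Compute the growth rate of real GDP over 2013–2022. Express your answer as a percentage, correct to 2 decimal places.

-48.04%

Real GDP 2013 = 7390.92 / 1.000 = 7390.92.
Real GDP 2022 = 8103.41 / 2.110 = 3840.48.
Real growth = 3840.48 / 7390.92 − 1 = -0.4804.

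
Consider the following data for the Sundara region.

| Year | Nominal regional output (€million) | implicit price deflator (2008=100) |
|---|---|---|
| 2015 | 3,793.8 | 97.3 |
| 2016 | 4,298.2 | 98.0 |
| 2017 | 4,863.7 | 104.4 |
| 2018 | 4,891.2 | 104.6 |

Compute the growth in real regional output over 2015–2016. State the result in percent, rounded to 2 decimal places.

Real regional output 2015 = 3793.8/0.973 = 3899.08.
Real regional output 2016 = 4298.2/0.980 = 4385.92.
Change = 4385.92/3899.08 − 1 = 0.1249.

12.49%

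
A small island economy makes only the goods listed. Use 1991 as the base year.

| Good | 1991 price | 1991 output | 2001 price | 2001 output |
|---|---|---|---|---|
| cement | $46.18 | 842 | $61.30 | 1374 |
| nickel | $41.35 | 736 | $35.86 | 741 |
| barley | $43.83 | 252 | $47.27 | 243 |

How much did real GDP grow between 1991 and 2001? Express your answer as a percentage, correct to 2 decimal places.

30.34%

Real GDP 1991 = Nominal GDP 1991 = 46.18·842 + 41.35·736 + 43.83·252 = 80362.32.
Real GDP 2001 (at 1991 prices) = 46.18·1374 + 41.35·741 + 43.83·243 = 104742.36.
Real growth = 104742.36/80362.32 − 1 = 0.3034.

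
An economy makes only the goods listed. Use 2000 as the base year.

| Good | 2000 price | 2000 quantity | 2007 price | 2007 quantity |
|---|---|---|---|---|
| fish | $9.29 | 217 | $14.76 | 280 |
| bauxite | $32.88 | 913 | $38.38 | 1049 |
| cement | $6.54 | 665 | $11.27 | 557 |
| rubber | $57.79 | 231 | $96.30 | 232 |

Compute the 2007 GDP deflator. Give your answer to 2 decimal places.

Nominal GDP 2007 = 14.76·280 + 38.38·1049 + 11.27·557 + 96.30·232 = 73012.41.
Real GDP 2007 (at 2000 prices) = 9.29·280 + 32.88·1049 + 6.54·557 + 57.79·232 = 54142.38.
Deflator = Nominal/Real × 100 = 73012.41/54142.38 × 100 = 134.853.

134.85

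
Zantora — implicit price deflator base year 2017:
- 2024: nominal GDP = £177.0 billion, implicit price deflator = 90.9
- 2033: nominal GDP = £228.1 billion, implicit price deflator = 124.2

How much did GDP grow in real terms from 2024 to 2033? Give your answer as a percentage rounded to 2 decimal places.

Real GDP 2024 = 177.0 / 0.909 = 194.72.
Real GDP 2033 = 228.1 / 1.242 = 183.66.
Real growth = 183.66 / 194.72 − 1 = -0.0568.

-5.68%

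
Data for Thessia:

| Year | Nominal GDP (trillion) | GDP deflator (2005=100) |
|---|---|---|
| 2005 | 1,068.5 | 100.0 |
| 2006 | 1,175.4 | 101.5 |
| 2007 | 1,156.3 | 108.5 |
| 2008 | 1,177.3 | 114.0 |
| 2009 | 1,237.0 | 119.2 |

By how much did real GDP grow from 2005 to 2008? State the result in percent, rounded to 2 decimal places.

-3.35%

Real GDP 2005 = 1068.5/1.000 = 1068.50.
Real GDP 2008 = 1177.3/1.140 = 1032.72.
Change = 1032.72/1068.50 − 1 = -0.0335.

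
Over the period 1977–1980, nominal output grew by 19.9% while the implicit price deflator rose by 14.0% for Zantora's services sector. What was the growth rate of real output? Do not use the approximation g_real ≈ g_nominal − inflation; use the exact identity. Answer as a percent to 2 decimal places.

5.18%

(1 + g_nom) = (1 + g_real)(1 + π), so g_real = 1.1990 / 1.1400 − 1 = 0.05175.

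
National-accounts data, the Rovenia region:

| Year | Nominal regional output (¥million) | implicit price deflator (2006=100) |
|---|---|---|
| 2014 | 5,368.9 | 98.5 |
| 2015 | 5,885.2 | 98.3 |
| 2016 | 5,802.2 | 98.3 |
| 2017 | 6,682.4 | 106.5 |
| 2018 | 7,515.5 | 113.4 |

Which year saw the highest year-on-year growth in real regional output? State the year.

2015

2015: real = 5885.2/0.983 = 5986.98; growth vs 2014 (5450.66) = 9.84%.
2016: real = 5802.2/0.983 = 5902.54; growth vs 2015 (5986.98) = -1.41%.
2017: real = 6682.4/1.065 = 6274.55; growth vs 2016 (5902.54) = 6.30%.
2018: real = 7515.5/1.134 = 6627.43; growth vs 2017 (6274.55) = 5.62%.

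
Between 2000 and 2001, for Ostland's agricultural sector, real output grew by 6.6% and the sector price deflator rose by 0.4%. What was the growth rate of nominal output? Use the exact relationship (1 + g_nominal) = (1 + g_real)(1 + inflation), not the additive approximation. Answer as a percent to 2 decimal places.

(1 + g_nom) = (1 + g_real)(1 + π) = 1.0660 × 1.0040 = 1.07026.

7.03%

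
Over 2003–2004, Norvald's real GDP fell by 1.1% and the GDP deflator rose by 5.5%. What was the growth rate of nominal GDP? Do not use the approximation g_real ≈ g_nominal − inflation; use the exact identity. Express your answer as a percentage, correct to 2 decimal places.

4.34%

(1 + g_nom) = (1 + g_real)(1 + π) = 0.9890 × 1.0550 = 1.04340.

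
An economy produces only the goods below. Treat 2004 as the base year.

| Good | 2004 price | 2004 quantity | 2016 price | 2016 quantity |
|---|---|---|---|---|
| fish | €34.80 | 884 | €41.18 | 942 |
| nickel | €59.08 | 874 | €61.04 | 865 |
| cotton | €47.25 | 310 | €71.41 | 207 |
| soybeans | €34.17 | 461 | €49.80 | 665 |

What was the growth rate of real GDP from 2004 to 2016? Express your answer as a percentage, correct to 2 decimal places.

Real GDP 2004 = Nominal GDP 2004 = 34.80·884 + 59.08·874 + 47.25·310 + 34.17·461 = 112798.99.
Real GDP 2016 (at 2004 prices) = 34.80·942 + 59.08·865 + 47.25·207 + 34.17·665 = 116389.60.
Real growth = 116389.60/112798.99 − 1 = 0.0318.

3.18%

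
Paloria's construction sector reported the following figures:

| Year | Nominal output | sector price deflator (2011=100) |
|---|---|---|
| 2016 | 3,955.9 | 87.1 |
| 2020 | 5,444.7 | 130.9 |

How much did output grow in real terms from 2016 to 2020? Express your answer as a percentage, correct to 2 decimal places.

-8.42%

Deflate each year: 2016 → 3955.9/0.871 = 4541.79; 2020 → 5444.7/1.309 = 4159.43.
So real output changed by 4159.43/4541.79 − 1 = -0.0842, i.e. -8.42%.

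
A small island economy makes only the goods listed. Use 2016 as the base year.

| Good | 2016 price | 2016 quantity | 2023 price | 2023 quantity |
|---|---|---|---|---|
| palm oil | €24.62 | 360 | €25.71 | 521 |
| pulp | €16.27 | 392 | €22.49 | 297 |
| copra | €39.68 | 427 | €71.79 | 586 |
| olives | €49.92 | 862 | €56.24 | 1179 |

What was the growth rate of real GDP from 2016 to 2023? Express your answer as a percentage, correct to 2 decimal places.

Real GDP 2016 = Nominal GDP 2016 = 24.62·360 + 16.27·392 + 39.68·427 + 49.92·862 = 75215.44.
Real GDP 2023 (at 2016 prices) = 24.62·521 + 16.27·297 + 39.68·586 + 49.92·1179 = 99767.37.
Real growth = 99767.37/75215.44 − 1 = 0.3264.

32.64%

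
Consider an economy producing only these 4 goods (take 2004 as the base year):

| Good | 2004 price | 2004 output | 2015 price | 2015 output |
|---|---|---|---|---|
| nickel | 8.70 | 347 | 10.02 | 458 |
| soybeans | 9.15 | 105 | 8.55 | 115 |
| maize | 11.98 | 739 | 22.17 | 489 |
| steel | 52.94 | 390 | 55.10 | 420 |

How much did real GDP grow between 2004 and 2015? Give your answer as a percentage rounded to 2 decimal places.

Real GDP 2004 = Nominal GDP 2004 = 8.70·347 + 9.15·105 + 11.98·739 + 52.94·390 = 33479.47.
Real GDP 2015 (at 2004 prices) = 8.70·458 + 9.15·115 + 11.98·489 + 52.94·420 = 33129.87.
Real growth = 33129.87/33479.47 − 1 = -0.0104.

-1.04%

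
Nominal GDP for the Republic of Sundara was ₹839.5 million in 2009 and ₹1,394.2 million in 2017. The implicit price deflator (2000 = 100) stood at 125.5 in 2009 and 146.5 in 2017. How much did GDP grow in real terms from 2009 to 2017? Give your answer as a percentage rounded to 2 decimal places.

42.27%

Deflate each year: 2009 → 839.5/1.255 = 668.92; 2017 → 1394.2/1.465 = 951.67.
So real GDP changed by 951.67/668.92 − 1 = 0.4227, i.e. 42.27%.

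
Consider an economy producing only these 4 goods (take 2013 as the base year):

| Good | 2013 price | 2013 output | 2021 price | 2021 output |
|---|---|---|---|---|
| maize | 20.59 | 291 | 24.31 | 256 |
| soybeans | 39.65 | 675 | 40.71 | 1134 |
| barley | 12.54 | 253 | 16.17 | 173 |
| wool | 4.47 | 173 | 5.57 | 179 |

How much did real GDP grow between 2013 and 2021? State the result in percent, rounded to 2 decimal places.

Real GDP 2013 = Nominal GDP 2013 = 20.59·291 + 39.65·675 + 12.54·253 + 4.47·173 = 36701.37.
Real GDP 2021 (at 2013 prices) = 20.59·256 + 39.65·1134 + 12.54·173 + 4.47·179 = 53203.69.
Real growth = 53203.69/36701.37 − 1 = 0.4496.

44.96%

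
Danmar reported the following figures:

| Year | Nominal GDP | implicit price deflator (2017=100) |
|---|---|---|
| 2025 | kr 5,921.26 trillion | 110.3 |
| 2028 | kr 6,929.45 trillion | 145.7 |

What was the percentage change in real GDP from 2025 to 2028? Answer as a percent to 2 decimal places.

-11.41%

Deflate each year: 2025 → 5921.26/1.103 = 5368.32; 2028 → 6929.45/1.457 = 4755.97.
So real GDP changed by 4755.97/5368.32 − 1 = -0.1141, i.e. -11.41%.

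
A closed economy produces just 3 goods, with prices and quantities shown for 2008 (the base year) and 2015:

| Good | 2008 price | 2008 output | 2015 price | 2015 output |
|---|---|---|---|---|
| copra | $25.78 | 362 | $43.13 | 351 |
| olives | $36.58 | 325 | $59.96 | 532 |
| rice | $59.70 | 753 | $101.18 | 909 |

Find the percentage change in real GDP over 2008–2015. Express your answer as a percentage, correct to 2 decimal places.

25.09%

Real GDP 2008 = Nominal GDP 2008 = 25.78·362 + 36.58·325 + 59.70·753 = 66174.96.
Real GDP 2015 (at 2008 prices) = 25.78·351 + 36.58·532 + 59.70·909 = 82776.64.
Real growth = 82776.64/66174.96 − 1 = 0.2509.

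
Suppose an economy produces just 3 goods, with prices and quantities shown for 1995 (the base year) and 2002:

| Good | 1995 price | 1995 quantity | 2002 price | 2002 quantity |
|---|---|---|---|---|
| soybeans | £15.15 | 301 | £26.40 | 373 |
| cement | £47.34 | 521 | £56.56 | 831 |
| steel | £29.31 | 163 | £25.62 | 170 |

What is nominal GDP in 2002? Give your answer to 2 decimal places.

Nominal GDP 2002 = Σ (p_2002 × q_2002) = 26.40·373 + 56.56·831 + 25.62·170 = 61203.96.

£61203.96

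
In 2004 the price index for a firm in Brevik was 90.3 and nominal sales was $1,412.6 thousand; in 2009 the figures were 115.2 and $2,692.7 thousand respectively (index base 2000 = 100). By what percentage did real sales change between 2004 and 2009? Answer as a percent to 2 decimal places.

49.42%

Deflate each year: 2004 → 1412.6/0.903 = 1564.34; 2009 → 2692.7/1.152 = 2337.41.
So real sales changed by 2337.41/1564.34 − 1 = 0.4942, i.e. 49.42%.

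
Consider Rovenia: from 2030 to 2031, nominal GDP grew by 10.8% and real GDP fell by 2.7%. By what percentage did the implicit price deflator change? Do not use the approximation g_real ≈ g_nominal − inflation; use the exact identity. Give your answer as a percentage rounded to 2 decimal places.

(1 + g_nom) = (1 + g_real)(1 + π), so π = 1.1080 / 0.9730 − 1 = 0.13875.

13.87%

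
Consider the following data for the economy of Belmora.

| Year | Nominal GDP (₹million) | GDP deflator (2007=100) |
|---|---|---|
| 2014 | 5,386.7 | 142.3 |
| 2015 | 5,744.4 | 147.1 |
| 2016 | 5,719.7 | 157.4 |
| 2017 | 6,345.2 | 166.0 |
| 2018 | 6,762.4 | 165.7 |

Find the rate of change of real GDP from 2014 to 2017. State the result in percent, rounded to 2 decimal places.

0.98%

Real GDP 2014 = 5386.7/1.423 = 3785.45.
Real GDP 2017 = 6345.2/1.660 = 3822.41.
Change = 3822.41/3785.45 − 1 = 0.0098.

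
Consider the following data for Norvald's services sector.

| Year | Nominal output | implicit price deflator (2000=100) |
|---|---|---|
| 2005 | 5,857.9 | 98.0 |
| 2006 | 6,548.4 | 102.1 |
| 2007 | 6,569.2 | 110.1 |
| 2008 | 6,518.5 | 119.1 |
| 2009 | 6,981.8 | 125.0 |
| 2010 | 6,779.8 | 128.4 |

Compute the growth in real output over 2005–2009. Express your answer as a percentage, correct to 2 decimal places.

Real output 2005 = 5857.9/0.980 = 5977.45.
Real output 2009 = 6981.8/1.250 = 5585.44.
Change = 5585.44/5977.45 − 1 = -0.0656.

-6.56%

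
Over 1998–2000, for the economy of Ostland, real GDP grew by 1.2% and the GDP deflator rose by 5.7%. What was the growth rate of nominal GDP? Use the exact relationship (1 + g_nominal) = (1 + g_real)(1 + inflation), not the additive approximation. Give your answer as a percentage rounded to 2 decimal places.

6.97%

(1 + g_nom) = (1 + g_real)(1 + π) = 1.0120 × 1.0570 = 1.06968.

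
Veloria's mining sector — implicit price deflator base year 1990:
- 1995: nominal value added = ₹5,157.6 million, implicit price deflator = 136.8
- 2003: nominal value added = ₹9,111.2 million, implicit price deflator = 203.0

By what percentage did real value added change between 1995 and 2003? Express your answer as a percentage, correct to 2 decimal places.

Deflate each year: 1995 → 5157.6/1.368 = 3770.18; 2003 → 9111.2/2.030 = 4488.28.
So real value added changed by 4488.28/3770.18 − 1 = 0.1905, i.e. 19.05%.

19.05%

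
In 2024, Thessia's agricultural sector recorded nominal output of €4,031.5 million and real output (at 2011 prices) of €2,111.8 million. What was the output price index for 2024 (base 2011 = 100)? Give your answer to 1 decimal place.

output price index = (Nominal / Real) × 100 = 4031.5 / 2111.8 × 100 = 190.90.

190.9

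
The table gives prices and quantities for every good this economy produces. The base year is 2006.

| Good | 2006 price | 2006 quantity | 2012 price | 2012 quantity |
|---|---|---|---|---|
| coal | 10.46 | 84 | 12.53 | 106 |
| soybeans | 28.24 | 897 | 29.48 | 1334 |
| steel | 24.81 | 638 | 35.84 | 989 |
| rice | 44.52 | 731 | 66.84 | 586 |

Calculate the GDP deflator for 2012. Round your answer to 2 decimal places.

128.93

Nominal GDP 2012 = 12.53·106 + 29.48·1334 + 35.84·989 + 66.84·586 = 115268.50.
Real GDP 2012 (at 2006 prices) = 10.46·106 + 28.24·1334 + 24.81·989 + 44.52·586 = 89406.73.
Deflator = Nominal/Real × 100 = 115268.50/89406.73 × 100 = 128.926.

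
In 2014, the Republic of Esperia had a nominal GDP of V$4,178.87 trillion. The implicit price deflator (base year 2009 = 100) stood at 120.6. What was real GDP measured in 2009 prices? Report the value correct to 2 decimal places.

Real GDP = Nominal / (implicit price deflator/100) = 4178.87 / 1.206 = 3465.07.

V$3,465.07 trillion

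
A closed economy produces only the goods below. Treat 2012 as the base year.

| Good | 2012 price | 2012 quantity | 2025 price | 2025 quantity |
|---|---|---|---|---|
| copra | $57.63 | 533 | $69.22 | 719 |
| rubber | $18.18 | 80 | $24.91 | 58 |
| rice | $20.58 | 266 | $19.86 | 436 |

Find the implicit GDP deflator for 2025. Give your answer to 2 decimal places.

116.34

Nominal GDP 2025 = 69.22·719 + 24.91·58 + 19.86·436 = 59872.92.
Real GDP 2025 (at 2012 prices) = 57.63·719 + 18.18·58 + 20.58·436 = 51463.29.
Deflator = Nominal/Real × 100 = 59872.92/51463.29 × 100 = 116.341.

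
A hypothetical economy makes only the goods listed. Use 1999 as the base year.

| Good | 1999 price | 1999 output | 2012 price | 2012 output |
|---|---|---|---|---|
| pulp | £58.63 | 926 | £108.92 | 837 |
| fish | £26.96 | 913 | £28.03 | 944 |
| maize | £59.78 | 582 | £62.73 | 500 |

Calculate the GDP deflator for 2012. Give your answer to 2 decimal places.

Nominal GDP 2012 = 108.92·837 + 28.03·944 + 62.73·500 = 148991.36.
Real GDP 2012 (at 1999 prices) = 58.63·837 + 26.96·944 + 59.78·500 = 104413.55.
Deflator = Nominal/Real × 100 = 148991.36/104413.55 × 100 = 142.694.

142.69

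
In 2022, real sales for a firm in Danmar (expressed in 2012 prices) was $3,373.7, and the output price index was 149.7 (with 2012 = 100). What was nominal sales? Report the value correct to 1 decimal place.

$5,050.4

Nominal sales = Real × (output price index/100) = 3373.7 × 1.497 = 5050.43.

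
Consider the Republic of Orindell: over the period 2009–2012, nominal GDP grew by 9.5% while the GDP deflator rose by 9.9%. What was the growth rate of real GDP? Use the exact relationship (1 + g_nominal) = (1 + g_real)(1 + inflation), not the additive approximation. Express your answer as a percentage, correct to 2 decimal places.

-0.36%

(1 + g_nom) = (1 + g_real)(1 + π), so g_real = 1.0950 / 1.0990 − 1 = -0.00364.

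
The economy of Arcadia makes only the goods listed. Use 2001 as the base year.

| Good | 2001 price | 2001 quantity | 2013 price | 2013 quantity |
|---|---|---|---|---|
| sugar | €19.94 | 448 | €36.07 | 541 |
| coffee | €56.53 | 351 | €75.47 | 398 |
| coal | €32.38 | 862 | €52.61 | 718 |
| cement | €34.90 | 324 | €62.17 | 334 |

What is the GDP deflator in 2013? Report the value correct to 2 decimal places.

158.51

Nominal GDP 2013 = 36.07·541 + 75.47·398 + 52.61·718 + 62.17·334 = 108089.69.
Real GDP 2013 (at 2001 prices) = 19.94·541 + 56.53·398 + 32.38·718 + 34.90·334 = 68191.92.
Deflator = Nominal/Real × 100 = 108089.69/68191.92 × 100 = 158.508.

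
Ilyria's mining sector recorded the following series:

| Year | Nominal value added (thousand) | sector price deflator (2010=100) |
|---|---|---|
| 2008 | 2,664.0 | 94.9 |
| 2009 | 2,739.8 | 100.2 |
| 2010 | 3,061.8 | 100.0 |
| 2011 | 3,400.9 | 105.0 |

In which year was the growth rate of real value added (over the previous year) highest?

2009: real = 2739.8/1.002 = 2734.33; growth vs 2008 (2807.17) = -2.59%.
2010: real = 3061.8/1.000 = 3061.80; growth vs 2009 (2734.33) = 11.98%.
2011: real = 3400.9/1.050 = 3238.95; growth vs 2010 (3061.80) = 5.79%.

2010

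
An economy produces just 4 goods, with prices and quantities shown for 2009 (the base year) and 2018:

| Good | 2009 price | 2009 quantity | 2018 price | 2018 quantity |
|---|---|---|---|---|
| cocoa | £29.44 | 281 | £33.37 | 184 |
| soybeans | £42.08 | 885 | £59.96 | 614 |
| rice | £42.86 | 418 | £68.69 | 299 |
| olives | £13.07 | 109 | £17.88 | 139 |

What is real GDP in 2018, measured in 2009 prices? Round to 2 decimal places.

£45885.95

Real GDP 2018 = Σ (p_2009 × q_2018) = 29.44·184 + 42.08·614 + 42.86·299 + 13.07·139 = 45885.95.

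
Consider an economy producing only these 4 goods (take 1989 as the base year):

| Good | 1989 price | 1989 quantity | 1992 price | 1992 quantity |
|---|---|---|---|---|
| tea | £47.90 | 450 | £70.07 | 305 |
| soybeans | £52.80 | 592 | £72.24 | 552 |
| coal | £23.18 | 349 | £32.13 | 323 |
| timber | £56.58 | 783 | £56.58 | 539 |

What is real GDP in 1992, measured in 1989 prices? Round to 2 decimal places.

£81738.86

Real GDP 1992 = Σ (p_1989 × q_1992) = 47.90·305 + 52.80·552 + 23.18·323 + 56.58·539 = 81738.86.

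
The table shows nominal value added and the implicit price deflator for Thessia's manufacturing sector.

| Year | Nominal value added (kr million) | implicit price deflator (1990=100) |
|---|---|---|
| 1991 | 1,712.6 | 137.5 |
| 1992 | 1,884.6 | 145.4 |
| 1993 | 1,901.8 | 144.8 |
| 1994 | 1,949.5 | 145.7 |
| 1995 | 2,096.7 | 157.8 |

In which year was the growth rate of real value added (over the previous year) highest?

1992: real = 1884.6/1.454 = 1296.15; growth vs 1991 (1245.53) = 4.06%.
1993: real = 1901.8/1.448 = 1313.40; growth vs 1992 (1296.15) = 1.33%.
1994: real = 1949.5/1.457 = 1338.02; growth vs 1993 (1313.40) = 1.87%.
1995: real = 2096.7/1.578 = 1328.71; growth vs 1994 (1338.02) = -0.70%.

1992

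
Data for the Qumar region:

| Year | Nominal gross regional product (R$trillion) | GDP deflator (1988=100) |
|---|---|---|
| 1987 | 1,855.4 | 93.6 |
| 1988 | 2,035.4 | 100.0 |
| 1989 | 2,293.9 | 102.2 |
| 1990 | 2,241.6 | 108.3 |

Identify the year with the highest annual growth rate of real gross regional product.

1989

1988: real = 2035.4/1.000 = 2035.40; growth vs 1987 (1982.26) = 2.68%.
1989: real = 2293.9/1.022 = 2244.52; growth vs 1988 (2035.40) = 10.27%.
1990: real = 2241.6/1.083 = 2069.81; growth vs 1989 (2244.52) = -7.78%.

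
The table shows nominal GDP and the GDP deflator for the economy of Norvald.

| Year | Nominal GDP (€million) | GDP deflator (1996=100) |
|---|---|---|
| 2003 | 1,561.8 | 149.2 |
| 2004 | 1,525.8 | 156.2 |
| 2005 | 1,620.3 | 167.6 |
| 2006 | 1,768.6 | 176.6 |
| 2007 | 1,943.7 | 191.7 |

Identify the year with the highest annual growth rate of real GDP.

2004: real = 1525.8/1.562 = 976.82; growth vs 2003 (1046.78) = -6.68%.
2005: real = 1620.3/1.676 = 966.77; growth vs 2004 (976.82) = -1.03%.
2006: real = 1768.6/1.766 = 1001.47; growth vs 2005 (966.77) = 3.59%.
2007: real = 1943.7/1.917 = 1013.93; growth vs 2006 (1001.47) = 1.24%.

2006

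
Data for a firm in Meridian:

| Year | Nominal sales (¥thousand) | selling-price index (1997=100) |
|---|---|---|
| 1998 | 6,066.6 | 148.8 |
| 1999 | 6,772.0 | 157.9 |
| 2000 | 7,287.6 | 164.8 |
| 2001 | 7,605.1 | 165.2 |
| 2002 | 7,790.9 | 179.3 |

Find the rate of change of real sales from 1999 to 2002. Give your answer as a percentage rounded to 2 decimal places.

Real sales 1999 = 6772.0/1.579 = 4288.79.
Real sales 2002 = 7790.9/1.793 = 4345.18.
Change = 4345.18/4288.79 − 1 = 0.0131.

1.31%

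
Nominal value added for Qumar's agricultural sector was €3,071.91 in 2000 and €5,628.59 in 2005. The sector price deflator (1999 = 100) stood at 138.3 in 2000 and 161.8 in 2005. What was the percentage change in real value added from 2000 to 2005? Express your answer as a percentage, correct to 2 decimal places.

Real value added 2000 = 3071.91 / 1.383 = 2221.19.
Real value added 2005 = 5628.59 / 1.618 = 3478.73.
Real growth = 3478.73 / 2221.19 − 1 = 0.5662.

56.62%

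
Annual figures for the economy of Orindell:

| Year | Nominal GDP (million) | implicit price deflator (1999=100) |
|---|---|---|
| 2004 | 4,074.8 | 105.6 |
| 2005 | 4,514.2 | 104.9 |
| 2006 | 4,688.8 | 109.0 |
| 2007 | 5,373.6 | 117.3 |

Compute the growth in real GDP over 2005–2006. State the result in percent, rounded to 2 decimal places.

Real GDP 2005 = 4514.2/1.049 = 4303.34.
Real GDP 2006 = 4688.8/1.090 = 4301.65.
Change = 4301.65/4303.34 − 1 = -0.0004.

-0.04%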